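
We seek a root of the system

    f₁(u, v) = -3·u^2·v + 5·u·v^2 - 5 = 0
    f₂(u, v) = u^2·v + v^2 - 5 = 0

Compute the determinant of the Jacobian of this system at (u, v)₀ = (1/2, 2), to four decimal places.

J = [[-6·u·v + 5·v^2, -3·u^2 + 10·u·v], [2·u·v, u^2 + 2·v]].
At the point, J = [[14.0000, 9.2500], [2.0000, 4.2500]].
det J = 41.0000.

41.0000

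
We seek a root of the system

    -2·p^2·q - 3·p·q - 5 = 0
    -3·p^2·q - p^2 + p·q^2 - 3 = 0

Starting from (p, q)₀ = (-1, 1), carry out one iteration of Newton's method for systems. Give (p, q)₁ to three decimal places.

At (-1, 1): F = (-4.000, -8.000).
Jacobian J = [[-4·p·q - 3·q, -2·p^2 - 3·p], [-6·p·q - 2·p + q^2, -3·p^2 + 2·p·q]].
At the point, J = [[1.000, 1.000], [9.000, -5.000]] (det J = -14.000).
Solving J·Δ = −F gives Δ = (2.000, 2.000).
Then the next iterate is (p, q)₁ = (1.000, 3.000).

(1.000, 3.000)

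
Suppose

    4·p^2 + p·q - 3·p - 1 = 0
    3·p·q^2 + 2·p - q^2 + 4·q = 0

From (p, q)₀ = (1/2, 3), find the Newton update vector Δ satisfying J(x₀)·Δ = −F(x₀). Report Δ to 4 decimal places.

(0.6481, -5.1852)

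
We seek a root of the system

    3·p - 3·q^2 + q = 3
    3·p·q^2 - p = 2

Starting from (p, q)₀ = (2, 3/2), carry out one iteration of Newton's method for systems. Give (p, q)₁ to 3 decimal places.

(1.645, 1.086)

At (2, 3/2): F = (-2.250, 9.500).
Jacobian J = [[3, -6·q + 1], [3·q^2 - 1, 6·p·q]].
At the point, J = [[3.000, -8.000], [5.750, 18.000]] (det J = 100.000).
Solving J·Δ = −F gives Δ = (-0.355, -0.414).
Then the next iterate is (p, q)₁ = (1.645, 1.086).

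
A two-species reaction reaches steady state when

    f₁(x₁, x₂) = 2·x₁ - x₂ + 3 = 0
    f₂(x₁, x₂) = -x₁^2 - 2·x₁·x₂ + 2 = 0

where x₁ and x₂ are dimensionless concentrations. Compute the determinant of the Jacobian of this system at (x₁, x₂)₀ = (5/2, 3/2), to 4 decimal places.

-18.0000

J = [[2, -1], [-2·x₁ - 2·x₂, -2·x₁]].
At the point, J = [[2.0000, -1.0000], [-8.0000, -5.0000]].
det J = -18.0000.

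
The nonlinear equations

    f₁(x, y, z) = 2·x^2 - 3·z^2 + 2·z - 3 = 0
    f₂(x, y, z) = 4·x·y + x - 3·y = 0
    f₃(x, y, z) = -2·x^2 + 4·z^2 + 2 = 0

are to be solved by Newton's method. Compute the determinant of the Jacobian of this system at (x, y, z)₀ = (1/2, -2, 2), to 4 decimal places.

-12.0000

J = [[4·x, 0, -6·z + 2], [4·y + 1, 4·x - 3, 0], [-4·x, 0, 8·z]].
At the point, J = [[2.0000, 0.0000, -10.0000], [-7.0000, -1.0000, 0.0000], [-2.0000, 0.0000, 16.0000]].
det J = -12.0000.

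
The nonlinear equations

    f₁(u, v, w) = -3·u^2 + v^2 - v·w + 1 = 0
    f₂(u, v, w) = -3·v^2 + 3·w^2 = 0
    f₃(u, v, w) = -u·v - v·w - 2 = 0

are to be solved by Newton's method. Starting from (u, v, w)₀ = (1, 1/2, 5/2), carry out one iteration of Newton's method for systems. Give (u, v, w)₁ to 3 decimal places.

(0.827, -0.351, 1.130)

At (1, 1/2, 5/2): F = (-3.000, 18.000, -3.750).
Jacobian J = [[-6·u, 2·v - w, -v], [0, -6·v, 6·w], [-v, -u - w, -v]].
At the point, J = [[-6.000, -1.500, -0.500], [0.000, -3.000, 15.000], [-0.500, -3.500, -0.500]] (det J = -312.000).
Solving J·Δ = −F gives Δ = (-0.173, -0.851, -1.370).
Then the next iterate is (u, v, w)₁ = (0.827, -0.351, 1.130).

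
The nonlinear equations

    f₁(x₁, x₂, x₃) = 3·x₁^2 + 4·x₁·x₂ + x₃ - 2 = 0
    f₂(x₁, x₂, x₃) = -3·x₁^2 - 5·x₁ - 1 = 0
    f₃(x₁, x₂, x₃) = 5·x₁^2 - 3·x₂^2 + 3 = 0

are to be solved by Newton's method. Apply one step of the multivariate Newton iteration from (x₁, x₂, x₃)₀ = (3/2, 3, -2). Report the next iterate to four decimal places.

At (3/2, 3, -2): F = (20.7500, -15.2500, -12.7500).
Jacobian J = [[6·x₁ + 4·x₂, 4·x₁, 1], [-6·x₁ - 5, 0, 0], [10·x₁, -6·x₂, 0]].
At the point, J = [[21.0000, 6.0000, 1.0000], [-14.0000, 0.0000, 0.0000], [15.0000, -18.0000, 0.0000]] (det J = 252.0000).
Solving J·Δ = −F gives Δ = (-1.0893, -1.6161, 11.8214).
Then the next iterate is (x₁, x₂, x₃)₁ = (0.4107, 1.3839, 9.8214).

(0.4107, 1.3839, 9.8214)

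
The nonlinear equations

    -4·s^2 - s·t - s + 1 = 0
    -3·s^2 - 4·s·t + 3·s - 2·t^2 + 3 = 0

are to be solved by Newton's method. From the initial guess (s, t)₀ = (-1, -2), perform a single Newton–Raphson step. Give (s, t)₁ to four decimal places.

At (-1, -2): F = (-4.0000, -19.0000).
Jacobian J = [[-8·s - t - 1, -s], [-6·s - 4·t + 3, -4·s - 4·t]].
At the point, J = [[9.0000, 1.0000], [17.0000, 12.0000]] (det J = 91.0000).
Solving J·Δ = −F gives Δ = (0.3187, 1.1319).
Then the next iterate is (s, t)₁ = (-0.6813, -0.8681).

(-0.6813, -0.8681)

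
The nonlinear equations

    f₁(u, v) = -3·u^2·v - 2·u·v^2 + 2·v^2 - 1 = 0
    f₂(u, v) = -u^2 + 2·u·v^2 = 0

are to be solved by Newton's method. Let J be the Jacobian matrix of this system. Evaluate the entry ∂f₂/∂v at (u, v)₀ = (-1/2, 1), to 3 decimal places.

∂f₂/∂v = 4·u·v.
At (-1/2, 1) this is -2.000.

-2.000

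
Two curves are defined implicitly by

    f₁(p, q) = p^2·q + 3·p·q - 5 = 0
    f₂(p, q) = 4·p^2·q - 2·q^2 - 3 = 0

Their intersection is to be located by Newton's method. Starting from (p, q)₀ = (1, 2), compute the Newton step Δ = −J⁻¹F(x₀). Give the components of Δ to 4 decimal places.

(0.0000, -0.7500)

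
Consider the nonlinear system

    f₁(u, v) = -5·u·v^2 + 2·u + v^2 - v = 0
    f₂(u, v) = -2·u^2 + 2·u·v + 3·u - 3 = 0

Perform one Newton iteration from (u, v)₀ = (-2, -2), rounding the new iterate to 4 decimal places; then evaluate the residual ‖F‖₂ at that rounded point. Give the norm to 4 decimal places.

11.0469

At (-2, -2): F = (42.0000, -9.0000).
Jacobian J = [[-5·v^2 + 2, -10·u·v + 2·v - 1], [-4·u + 2·v + 3, 2·u]].
At the point, J = [[-18.0000, -45.0000], [7.0000, -4.0000]] (det J = 387.0000).
Solving J·Δ = −F gives Δ = (1.4806, 0.3411).
Then the next iterate is (u, v)₁ = (-0.5194, -1.6589).
Re-evaluating at (-0.5194, -1.6589): F = (10.518861, -3.374487), so ‖F‖₂ = 11.0469.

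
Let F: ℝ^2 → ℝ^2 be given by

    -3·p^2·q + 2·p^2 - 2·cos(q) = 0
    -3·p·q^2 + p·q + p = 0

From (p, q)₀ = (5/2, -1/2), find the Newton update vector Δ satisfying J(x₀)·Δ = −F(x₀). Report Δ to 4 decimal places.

At (5/2, -1/2): F = (20.119835, -0.6250).
Jacobian J = [[-6·p·q + 4·p, -3·p^2 + 2·sin(q)], [-3·q^2 + q + 1, -6·p·q + p]].
At the point, J = [[17.5000, -19.708851], [-0.2500, 10.0000]] (det J = 170.072787).
Solving J·Δ = −F gives Δ = (-1.1106, 0.0347).

(-1.1106, 0.0347)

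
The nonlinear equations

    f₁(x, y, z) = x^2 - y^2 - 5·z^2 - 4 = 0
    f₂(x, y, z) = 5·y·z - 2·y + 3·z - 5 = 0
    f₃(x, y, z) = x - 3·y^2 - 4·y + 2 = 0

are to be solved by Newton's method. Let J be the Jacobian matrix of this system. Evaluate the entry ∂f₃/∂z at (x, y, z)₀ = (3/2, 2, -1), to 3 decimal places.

0.000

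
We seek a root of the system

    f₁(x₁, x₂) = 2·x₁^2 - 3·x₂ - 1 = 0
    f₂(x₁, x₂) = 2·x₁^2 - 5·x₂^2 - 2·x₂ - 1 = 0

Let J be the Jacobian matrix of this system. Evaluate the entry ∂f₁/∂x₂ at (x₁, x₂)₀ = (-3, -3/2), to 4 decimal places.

-3.0000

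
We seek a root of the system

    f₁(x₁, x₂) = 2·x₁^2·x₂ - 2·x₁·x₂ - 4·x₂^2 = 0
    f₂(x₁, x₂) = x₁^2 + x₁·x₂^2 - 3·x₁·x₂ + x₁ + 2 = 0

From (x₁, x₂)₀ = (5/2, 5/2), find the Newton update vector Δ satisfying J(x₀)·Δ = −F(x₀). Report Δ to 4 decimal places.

(-0.4020, -1.1431)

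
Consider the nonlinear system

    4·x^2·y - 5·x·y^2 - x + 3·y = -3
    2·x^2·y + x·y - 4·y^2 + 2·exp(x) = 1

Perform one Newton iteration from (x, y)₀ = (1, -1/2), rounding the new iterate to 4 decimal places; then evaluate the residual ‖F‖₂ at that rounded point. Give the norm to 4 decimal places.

0.5512

At (1, -1/2): F = (-2.7500, 1.936564).
Jacobian J = [[8·x·y - 5·y^2 - 1, 4·x^2 - 10·x·y + 3], [4·x·y + y + 2·exp(x), 2·x^2 + x - 8·y]].
At the point, J = [[-6.2500, 12.0000], [2.936564, 7.0000]] (det J = -78.988764).
Solving J·Δ = −F gives Δ = (-0.5379, -0.0510).
Then the next iterate is (x, y)₁ = (0.4621, -0.5510).
Re-evaluating at (0.4621, -0.5510): F = (-0.287204, 0.470470), so ‖F‖₂ = 0.5512.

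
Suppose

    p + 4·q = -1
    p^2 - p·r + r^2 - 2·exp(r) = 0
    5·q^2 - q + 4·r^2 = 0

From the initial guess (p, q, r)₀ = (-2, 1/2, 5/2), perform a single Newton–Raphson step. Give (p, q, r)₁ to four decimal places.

(-0.3206, -0.1698, 1.3465)

At (-2, 1/2, 5/2): F = (1.0000, -9.114988, 25.7500).
Jacobian J = [[1, 4, 0], [2·p - r, 0, -p + 2·r - 2·exp(r)], [0, 10·q - 1, 8·r]].
At the point, J = [[1.0000, 4.0000, 0.0000], [-6.5000, 0.0000, -17.364988], [0.0000, 4.0000, 20.0000]] (det J = 589.459952).
Solving J·Δ = −F gives Δ = (1.6794, -0.6698, -1.1535).
Then the next iterate is (p, q, r)₁ = (-0.3206, -0.1698, 1.3465).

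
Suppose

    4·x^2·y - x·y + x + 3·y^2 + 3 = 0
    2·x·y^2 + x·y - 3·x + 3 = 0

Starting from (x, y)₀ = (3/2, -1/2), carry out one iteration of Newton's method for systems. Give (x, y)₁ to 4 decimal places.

(1.2778, -1.0556)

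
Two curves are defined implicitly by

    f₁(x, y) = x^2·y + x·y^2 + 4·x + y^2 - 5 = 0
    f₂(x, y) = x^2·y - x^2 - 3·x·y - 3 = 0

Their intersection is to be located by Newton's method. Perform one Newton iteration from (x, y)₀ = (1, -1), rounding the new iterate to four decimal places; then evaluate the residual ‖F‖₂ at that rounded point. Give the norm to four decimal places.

1.6364

At (1, -1): F = (0.0000, -2.0000).
Jacobian J = [[2·x·y + y^2 + 4, x^2 + 2·x·y + 2·y], [2·x·y - 2·x - 3·y, x^2 - 3·x]].
At the point, J = [[3.0000, -3.0000], [-1.0000, -2.0000]] (det J = -9.0000).
Solving J·Δ = −F gives Δ = (-0.6667, -0.6667).
Then the next iterate is (x, y)₁ = (0.3333, -1.6667).
Re-evaluating at (0.3333, -1.6667): F = (-0.148193, -1.629707), so ‖F‖₂ = 1.6364.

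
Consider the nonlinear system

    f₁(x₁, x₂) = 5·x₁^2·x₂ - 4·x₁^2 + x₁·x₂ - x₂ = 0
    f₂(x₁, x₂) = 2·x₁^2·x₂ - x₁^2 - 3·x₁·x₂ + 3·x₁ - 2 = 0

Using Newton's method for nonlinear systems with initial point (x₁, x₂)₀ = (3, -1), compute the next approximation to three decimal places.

At (3, -1): F = (-83.000, -11.000).
Jacobian J = [[10·x₁·x₂ - 8·x₁ + x₂, 5·x₁^2 + x₁ - 1], [4·x₁·x₂ - 2·x₁ - 3·x₂ + 3, 2·x₁^2 - 3·x₁]].
At the point, J = [[-55.000, 47.000], [-12.000, 9.000]] (det J = 69.000).
Solving J·Δ = −F gives Δ = (3.333, 5.667).
Then the next iterate is (x₁, x₂)₁ = (6.333, 4.667).

(6.333, 4.667)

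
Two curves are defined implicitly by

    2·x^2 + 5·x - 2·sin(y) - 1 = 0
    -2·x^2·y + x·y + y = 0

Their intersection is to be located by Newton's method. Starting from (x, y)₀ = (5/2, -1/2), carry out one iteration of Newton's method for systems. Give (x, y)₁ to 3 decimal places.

At (5/2, -1/2): F = (24.95885, 4.500).
Jacobian J = [[4·x + 5, -2·cos(y)], [-4·x·y + y, -2·x^2 + x + 1]].
At the point, J = [[15.000, -1.75517], [4.500, -9.000]] (det J = -127.10176).
Solving J·Δ = −F gives Δ = (-1.705, -0.353).
Then the next iterate is (x, y)₁ = (0.795, -0.853).

(0.795, -0.853)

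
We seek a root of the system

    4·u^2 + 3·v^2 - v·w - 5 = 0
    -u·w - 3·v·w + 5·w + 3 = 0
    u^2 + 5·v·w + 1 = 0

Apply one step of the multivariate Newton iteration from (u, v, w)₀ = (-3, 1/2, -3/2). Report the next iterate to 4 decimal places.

At (-3, 1/2, -3/2): F = (32.5000, -6.7500, 6.2500).
Jacobian J = [[8·u, 6·v - w, -v], [-w, -3·w, -u - 3·v + 5], [2·u, 5·w, 5·v]].
At the point, J = [[-24.0000, 4.5000, -0.5000], [1.5000, 4.5000, 6.5000], [-6.0000, -7.5000, 2.5000]] (det J = -1640.2500).
Solving J·Δ = −F gives Δ = (1.3397, 0.0038, 0.7267).
Then the next iterate is (u, v, w)₁ = (-1.6603, 0.5038, -0.7733).

(-1.6603, 0.5038, -0.7733)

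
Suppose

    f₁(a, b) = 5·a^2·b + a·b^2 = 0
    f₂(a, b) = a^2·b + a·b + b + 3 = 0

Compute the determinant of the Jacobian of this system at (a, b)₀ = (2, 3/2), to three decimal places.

30.750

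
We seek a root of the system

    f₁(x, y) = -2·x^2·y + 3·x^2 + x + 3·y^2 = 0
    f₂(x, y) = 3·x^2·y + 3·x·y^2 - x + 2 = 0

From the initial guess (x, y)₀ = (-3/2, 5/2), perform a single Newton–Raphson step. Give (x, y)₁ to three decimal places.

At (-3/2, 5/2): F = (12.750, -7.750).
Jacobian J = [[-4·x·y + 6·x + 1, -2·x^2 + 6·y], [6·x·y + 3·y^2 - 1, 3·x^2 + 6·x·y]].
At the point, J = [[7.000, 10.500], [-4.750, -15.750]] (det J = -60.375).
Solving J·Δ = −F gives Δ = (-1.978, 0.105).
Then the next iterate is (x, y)₁ = (-3.478, 2.605).

(-3.478, 2.605)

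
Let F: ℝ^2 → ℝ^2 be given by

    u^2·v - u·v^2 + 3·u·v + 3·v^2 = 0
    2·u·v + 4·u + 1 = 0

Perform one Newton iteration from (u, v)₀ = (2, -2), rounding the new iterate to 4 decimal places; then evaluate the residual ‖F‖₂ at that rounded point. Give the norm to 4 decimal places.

0.8276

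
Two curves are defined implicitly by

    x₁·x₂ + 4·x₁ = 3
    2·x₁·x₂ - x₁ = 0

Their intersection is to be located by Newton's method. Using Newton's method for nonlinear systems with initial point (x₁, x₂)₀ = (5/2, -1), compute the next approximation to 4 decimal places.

(0.6667, -0.6000)

At (5/2, -1): F = (4.5000, -7.5000).
Jacobian J = [[x₂ + 4, x₁], [2·x₂ - 1, 2·x₁]].
At the point, J = [[3.0000, 2.5000], [-3.0000, 5.0000]] (det J = 22.5000).
Solving J·Δ = −F gives Δ = (-1.8333, 0.4000).
Then the next iterate is (x₁, x₂)₁ = (0.6667, -0.6000).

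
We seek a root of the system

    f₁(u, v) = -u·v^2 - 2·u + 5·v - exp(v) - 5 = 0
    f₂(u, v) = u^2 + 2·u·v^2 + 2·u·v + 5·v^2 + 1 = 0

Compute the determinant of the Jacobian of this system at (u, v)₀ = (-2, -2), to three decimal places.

J = [[-v^2 - 2, -2·u·v - exp(v) + 5], [2·u + 2·v^2 + 2·v, 4·u·v + 2·u + 10·v]].
At the point, J = [[-6.000, -3.13534], [0.000, -8.000]].
det J = 48.000.

48.000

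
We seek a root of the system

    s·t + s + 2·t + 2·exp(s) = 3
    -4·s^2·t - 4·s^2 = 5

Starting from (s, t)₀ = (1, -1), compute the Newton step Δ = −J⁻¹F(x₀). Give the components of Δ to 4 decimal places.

(0.6095, -1.2500)

At (1, -1): F = (0.436564, -5.0000).
Jacobian J = [[t + 2·exp(s) + 1, s + 2], [-8·s·t - 8·s, -4·s^2]].
At the point, J = [[5.436564, 3.0000], [0.0000, -4.0000]] (det J = -21.746255).
Solving J·Δ = −F gives Δ = (0.6095, -1.2500).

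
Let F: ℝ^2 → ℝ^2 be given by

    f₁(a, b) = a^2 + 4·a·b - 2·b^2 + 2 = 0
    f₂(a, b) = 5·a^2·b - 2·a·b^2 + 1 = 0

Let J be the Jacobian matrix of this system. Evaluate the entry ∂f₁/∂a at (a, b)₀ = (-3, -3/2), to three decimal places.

∂f₁/∂a = 2·a + 4·b.
At (-3, -3/2) this is -12.000.

-12.000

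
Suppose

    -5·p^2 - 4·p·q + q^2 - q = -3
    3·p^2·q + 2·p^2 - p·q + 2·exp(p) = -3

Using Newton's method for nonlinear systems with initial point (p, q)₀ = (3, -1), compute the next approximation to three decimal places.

At (3, -1): F = (-28.000, 37.17107).
Jacobian J = [[-10·p - 4·q, -4·p + 2·q - 1], [6·p·q + 4·p - q + 2·exp(p), 3·p^2 - p]].
At the point, J = [[-26.000, -15.000], [35.17107, 24.000]] (det J = -96.43389).
Solving J·Δ = −F gives Δ = (-1.187, 0.190).
Then the next iterate is (p, q)₁ = (1.813, -0.810).

(1.813, -0.810)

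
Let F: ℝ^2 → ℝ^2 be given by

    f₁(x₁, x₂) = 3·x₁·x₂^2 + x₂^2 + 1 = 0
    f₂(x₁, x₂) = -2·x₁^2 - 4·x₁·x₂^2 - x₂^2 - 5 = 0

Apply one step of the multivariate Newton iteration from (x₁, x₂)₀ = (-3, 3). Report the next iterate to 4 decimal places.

(-1.3524, 2.4476)

At (-3, 3): F = (-71.0000, 76.0000).
Jacobian J = [[3·x₂^2, 6·x₁·x₂ + 2·x₂], [-4·x₁ - 4·x₂^2, -8·x₁·x₂ - 2·x₂]].
At the point, J = [[27.0000, -48.0000], [-24.0000, 66.0000]] (det J = 630.0000).
Solving J·Δ = −F gives Δ = (1.6476, -0.5524).
Then the next iterate is (x₁, x₂)₁ = (-1.3524, 2.4476).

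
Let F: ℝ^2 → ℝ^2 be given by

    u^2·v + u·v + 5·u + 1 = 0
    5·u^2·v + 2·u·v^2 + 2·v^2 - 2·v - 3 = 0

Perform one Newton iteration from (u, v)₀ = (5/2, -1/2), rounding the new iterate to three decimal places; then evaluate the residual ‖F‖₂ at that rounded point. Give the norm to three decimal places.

At (5/2, -1/2): F = (9.125, -15.875).
Jacobian J = [[2·u·v + v + 5, u^2 + u], [10·u·v + 2·v^2, 5·u^2 + 4·u·v + 4·v - 2]].
At the point, J = [[2.000, 8.750], [-12.000, 22.250]] (det J = 149.500).
Solving J·Δ = −F gives Δ = (-2.287, -0.520).
Then the next iterate is (u, v)₁ = (0.213, -1.020).
Re-evaluating at (0.213, -1.020): F = (1.80146, 1.33263), so ‖F‖₂ = 2.241.

2.241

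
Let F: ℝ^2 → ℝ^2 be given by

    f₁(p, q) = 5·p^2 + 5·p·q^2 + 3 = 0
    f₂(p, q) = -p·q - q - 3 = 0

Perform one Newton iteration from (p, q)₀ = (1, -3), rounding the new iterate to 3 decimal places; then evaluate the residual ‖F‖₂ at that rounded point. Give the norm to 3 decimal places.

10.493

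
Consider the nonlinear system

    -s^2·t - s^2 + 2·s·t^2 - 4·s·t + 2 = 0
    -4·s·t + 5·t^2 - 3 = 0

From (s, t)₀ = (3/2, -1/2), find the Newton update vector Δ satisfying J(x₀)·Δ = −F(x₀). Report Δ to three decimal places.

(3.201, 0.696)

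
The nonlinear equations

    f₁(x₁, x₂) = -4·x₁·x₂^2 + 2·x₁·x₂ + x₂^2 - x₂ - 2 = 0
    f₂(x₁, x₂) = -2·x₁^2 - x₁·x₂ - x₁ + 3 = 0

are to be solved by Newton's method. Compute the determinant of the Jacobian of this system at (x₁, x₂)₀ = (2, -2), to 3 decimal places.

257.000

J = [[-4·x₂^2 + 2·x₂, -8·x₁·x₂ + 2·x₁ + 2·x₂ - 1], [-4·x₁ - x₂ - 1, -x₁]].
At the point, J = [[-20.000, 31.000], [-7.000, -2.000]].
det J = 257.000.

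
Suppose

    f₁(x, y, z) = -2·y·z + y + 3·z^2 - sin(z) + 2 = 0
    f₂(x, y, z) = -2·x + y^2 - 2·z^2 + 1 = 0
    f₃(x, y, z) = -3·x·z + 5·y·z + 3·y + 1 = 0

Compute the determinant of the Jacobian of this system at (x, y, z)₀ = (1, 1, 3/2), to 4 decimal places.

-145.1512

J = [[0, -2·z + 1, -2·y + 6·z - cos(z)], [-2, 2·y, -4·z], [-3·z, 5·z + 3, -3·x + 5·y]].
At the point, J = [[0.0000, -2.0000, 6.929263], [-2.0000, 2.0000, -6.0000], [-4.5000, 10.5000, 2.0000]].
det J = -145.1512.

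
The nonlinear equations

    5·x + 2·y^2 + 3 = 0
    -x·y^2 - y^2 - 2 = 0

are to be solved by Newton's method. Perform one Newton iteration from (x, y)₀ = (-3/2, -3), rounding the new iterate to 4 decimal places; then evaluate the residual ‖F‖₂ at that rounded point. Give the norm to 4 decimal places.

2.3777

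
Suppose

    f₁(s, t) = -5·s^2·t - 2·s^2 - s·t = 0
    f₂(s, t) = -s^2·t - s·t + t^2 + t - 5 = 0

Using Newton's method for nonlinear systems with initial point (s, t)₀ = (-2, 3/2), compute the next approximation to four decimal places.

At (-2, 3/2): F = (-35.0000, -4.2500).
Jacobian J = [[-10·s·t - 4·s - t, -5·s^2 - s], [-2·s·t - t, -s^2 - s + 2·t + 1]].
At the point, J = [[36.5000, -18.0000], [4.5000, 2.0000]] (det J = 154.0000).
Solving J·Δ = −F gives Δ = (0.9513, -0.0154).
Then the next iterate is (s, t)₁ = (-1.0487, 1.4846).

(-1.0487, 1.4846)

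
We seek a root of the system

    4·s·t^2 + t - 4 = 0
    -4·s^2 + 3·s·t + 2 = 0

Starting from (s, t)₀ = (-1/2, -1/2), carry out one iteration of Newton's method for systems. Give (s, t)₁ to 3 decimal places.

At (-1/2, -1/2): F = (-5.000, 1.750).
Jacobian J = [[4·t^2, 8·s·t + 1], [-8·s + 3·t, 3·s]].
At the point, J = [[1.000, 3.000], [2.500, -1.500]] (det J = -9.000).
Solving J·Δ = −F gives Δ = (0.250, 1.583).
Then the next iterate is (s, t)₁ = (-0.250, 1.083).

(-0.250, 1.083)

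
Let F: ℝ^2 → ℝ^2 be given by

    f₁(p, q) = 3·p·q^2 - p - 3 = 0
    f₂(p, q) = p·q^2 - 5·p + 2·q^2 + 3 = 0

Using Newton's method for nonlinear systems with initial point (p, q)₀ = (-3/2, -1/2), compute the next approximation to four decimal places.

(0.6628, 0.2035)

At (-3/2, -1/2): F = (-2.6250, 10.6250).
Jacobian J = [[3·q^2 - 1, 6·p·q], [q^2 - 5, 2·p·q + 4·q]].
At the point, J = [[-0.2500, 4.5000], [-4.7500, -0.5000]] (det J = 21.5000).
Solving J·Δ = −F gives Δ = (2.1628, 0.7035).
Then the next iterate is (p, q)₁ = (0.6628, 0.2035).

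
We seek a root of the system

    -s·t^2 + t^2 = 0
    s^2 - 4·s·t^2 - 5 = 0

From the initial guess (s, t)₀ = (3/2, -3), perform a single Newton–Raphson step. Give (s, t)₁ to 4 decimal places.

(1.5367, -1.3900)

At (3/2, -3): F = (-4.5000, -56.7500).
Jacobian J = [[-t^2, -2·s·t + 2·t], [2·s - 4·t^2, -8·s·t]].
At the point, J = [[-9.0000, 3.0000], [-33.0000, 36.0000]] (det J = -225.0000).
Solving J·Δ = −F gives Δ = (0.0367, 1.6100).
Then the next iterate is (s, t)₁ = (1.5367, -1.3900).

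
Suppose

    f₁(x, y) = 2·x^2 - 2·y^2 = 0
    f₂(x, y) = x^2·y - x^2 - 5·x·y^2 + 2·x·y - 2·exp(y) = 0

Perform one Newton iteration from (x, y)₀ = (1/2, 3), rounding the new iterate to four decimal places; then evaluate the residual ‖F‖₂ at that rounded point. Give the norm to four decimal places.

18.8535

At (1/2, 3): F = (-17.5000, -59.171074).
Jacobian J = [[4·x, -4·y], [2·x·y - 2·x - 5·y^2 + 2·y, x^2 - 10·x·y + 2·x - 2·exp(y)]].
At the point, J = [[2.0000, -12.0000], [-37.0000, -53.921074]] (det J = -551.842148).
Solving J·Δ = −F gives Δ = (0.4232, -1.3878).
Then the next iterate is (x, y)₁ = (0.9232, 1.6122).
Re-evaluating at (0.9232, 1.6122): F = (-3.493781, -18.526972), so ‖F‖₂ = 18.8535.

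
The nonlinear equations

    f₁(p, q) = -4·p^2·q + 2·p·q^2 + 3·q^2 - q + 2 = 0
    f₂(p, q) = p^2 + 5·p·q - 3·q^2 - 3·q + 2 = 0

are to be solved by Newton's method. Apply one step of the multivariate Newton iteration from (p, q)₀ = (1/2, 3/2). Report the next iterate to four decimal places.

(0.1678, 0.6502)

At (1/2, 3/2): F = (8.0000, -5.2500).
Jacobian J = [[-8·p·q + 2·q^2, -4·p^2 + 4·p·q + 6·q - 1], [2·p + 5·q, 5·p - 6·q - 3]].
At the point, J = [[-1.5000, 10.0000], [8.5000, -9.5000]] (det J = -70.7500).
Solving J·Δ = −F gives Δ = (-0.3322, -0.8498).
Then the next iterate is (p, q)₁ = (0.1678, 0.6502).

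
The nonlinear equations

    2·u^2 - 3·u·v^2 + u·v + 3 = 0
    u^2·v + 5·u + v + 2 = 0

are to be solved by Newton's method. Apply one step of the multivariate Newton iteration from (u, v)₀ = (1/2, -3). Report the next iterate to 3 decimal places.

(0.102, -2.963)

At (1/2, -3): F = (-11.500, 0.750).
Jacobian J = [[4·u - 3·v^2 + v, -6·u·v + u], [2·u·v + 5, u^2 + 1]].
At the point, J = [[-28.000, 9.500], [2.000, 1.250]] (det J = -54.000).
Solving J·Δ = −F gives Δ = (-0.398, 0.037).
Then the next iterate is (u, v)₁ = (0.102, -2.963).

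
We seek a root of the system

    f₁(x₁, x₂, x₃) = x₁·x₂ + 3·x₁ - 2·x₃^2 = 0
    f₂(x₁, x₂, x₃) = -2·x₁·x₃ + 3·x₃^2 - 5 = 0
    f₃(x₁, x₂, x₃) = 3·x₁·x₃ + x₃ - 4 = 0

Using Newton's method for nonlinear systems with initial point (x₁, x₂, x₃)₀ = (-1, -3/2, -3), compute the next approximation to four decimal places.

At (-1, -3/2, -3): F = (-19.5000, 16.0000, 2.0000).
Jacobian J = [[x₂ + 3, x₁, -4·x₃], [-2·x₃, 0, -2·x₁ + 6·x₃], [3·x₃, 0, 3·x₁ + 1]].
At the point, J = [[1.5000, -1.0000, 12.0000], [6.0000, 0.0000, -16.0000], [-9.0000, 0.0000, -2.0000]] (det J = -156.0000).
Solving J·Δ = −F gives Δ = (0.0000, -7.5000, 1.0000).
Then the next iterate is (x₁, x₂, x₃)₁ = (-1.0000, -9.0000, -2.0000).

(-1.0000, -9.0000, -2.0000)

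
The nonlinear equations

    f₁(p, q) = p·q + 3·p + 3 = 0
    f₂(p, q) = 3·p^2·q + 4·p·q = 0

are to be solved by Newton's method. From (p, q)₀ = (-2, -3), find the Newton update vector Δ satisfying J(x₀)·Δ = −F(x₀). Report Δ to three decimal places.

At (-2, -3): F = (3.000, -12.000).
Jacobian J = [[q + 3, p], [6·p·q + 4·q, 3·p^2 + 4·p]].
At the point, J = [[0.000, -2.000], [24.000, 4.000]] (det J = 48.000).
Solving J·Δ = −F gives Δ = (0.250, 1.500).

(0.250, 1.500)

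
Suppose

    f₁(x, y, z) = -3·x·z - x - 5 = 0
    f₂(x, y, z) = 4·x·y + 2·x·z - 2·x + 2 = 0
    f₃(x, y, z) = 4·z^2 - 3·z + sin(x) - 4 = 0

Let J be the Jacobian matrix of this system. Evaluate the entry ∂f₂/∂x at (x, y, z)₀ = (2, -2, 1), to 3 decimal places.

∂f₂/∂x = 4·y + 2·z - 2.
At (2, -2, 1) this is -8.000.

-8.000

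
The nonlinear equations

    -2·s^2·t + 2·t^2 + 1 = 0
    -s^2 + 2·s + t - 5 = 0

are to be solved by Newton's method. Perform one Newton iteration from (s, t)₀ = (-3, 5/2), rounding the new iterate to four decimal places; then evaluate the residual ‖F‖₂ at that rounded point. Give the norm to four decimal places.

At (-3, 5/2): F = (-31.5000, -17.5000).
Jacobian J = [[-4·s·t, -2·s^2 + 4·t], [-2·s + 2, 1]].
At the point, J = [[30.0000, -8.0000], [8.0000, 1.0000]] (det J = 94.0000).
Solving J·Δ = −F gives Δ = (1.8245, 2.9043).
Then the next iterate is (s, t)₁ = (-1.1755, 5.4043).
Re-evaluating at (-1.1755, 5.4043): F = (44.477591, -3.328500), so ‖F‖₂ = 44.6020.

44.6020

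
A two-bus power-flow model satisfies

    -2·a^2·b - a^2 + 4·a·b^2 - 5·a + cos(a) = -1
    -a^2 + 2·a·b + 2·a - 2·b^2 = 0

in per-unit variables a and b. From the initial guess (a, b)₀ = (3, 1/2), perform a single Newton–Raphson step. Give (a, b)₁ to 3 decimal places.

At (3, 1/2): F = (-29.98999, -0.500).
Jacobian J = [[-4·a·b - 2·a + 4·b^2 - sin(a) - 5, -2·a^2 + 8·a·b], [-2·a + 2·b + 2, 2·a - 4·b]].
At the point, J = [[-16.14112, -6.000], [-3.000, 4.000]] (det J = -82.56448).
Solving J·Δ = −F gives Δ = (-1.489, -0.992).
Then the next iterate is (a, b)₁ = (1.511, -0.492).

(1.511, -0.492)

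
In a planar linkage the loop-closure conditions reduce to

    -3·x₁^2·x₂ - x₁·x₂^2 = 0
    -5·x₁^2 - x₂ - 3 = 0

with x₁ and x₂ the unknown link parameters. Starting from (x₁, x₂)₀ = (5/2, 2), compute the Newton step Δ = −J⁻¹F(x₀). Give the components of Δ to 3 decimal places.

(-1.453, 0.066)

At (5/2, 2): F = (-47.500, -36.250).
Jacobian J = [[-6·x₁·x₂ - x₂^2, -3·x₁^2 - 2·x₁·x₂], [-10·x₁, -1]].
At the point, J = [[-34.000, -28.750], [-25.000, -1.000]] (det J = -684.750).
Solving J·Δ = −F gives Δ = (-1.453, 0.066).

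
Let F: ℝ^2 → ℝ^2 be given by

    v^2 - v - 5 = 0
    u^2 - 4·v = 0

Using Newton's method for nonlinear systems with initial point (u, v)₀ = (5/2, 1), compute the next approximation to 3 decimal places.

(6.050, 6.000)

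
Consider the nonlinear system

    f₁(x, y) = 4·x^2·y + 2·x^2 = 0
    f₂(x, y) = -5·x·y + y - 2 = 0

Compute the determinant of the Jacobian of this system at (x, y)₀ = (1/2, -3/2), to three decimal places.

J = [[8·x·y + 4·x, 4·x^2], [-5·y, -5·x + 1]].
At the point, J = [[-4.000, 1.000], [7.500, -1.500]].
det J = -1.500.

-1.500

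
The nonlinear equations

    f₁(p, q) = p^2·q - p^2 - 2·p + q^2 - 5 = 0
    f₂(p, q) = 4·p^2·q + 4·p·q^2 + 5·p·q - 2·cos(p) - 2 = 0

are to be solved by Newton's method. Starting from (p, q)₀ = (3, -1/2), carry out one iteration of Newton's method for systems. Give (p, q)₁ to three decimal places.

(0.632, -0.725)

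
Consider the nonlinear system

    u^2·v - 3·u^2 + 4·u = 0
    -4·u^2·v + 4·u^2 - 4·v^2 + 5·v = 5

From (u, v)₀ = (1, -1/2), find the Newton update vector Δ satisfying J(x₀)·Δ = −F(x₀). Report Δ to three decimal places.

(0.185, 0.056)

At (1, -1/2): F = (0.500, -2.500).
Jacobian J = [[2·u·v - 6·u + 4, u^2], [-8·u·v + 8·u, -4·u^2 - 8·v + 5]].
At the point, J = [[-3.000, 1.000], [12.000, 5.000]] (det J = -27.000).
Solving J·Δ = −F gives Δ = (0.185, 0.056).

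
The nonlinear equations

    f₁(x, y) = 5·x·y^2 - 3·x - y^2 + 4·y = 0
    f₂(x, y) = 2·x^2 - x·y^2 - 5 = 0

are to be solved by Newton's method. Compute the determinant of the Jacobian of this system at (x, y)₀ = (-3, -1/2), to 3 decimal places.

250.250

J = [[5·y^2 - 3, 10·x·y - 2·y + 4], [4·x - y^2, -2·x·y]].
At the point, J = [[-1.750, 20.000], [-12.250, -3.000]].
det J = 250.250.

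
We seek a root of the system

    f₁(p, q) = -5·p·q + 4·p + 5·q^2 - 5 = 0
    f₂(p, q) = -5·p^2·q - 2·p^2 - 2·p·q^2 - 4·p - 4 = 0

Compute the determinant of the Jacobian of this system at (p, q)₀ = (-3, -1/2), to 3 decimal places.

-256.500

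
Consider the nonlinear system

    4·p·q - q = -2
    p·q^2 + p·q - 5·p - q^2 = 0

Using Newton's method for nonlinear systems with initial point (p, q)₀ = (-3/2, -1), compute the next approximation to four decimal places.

(0.0714, -0.6122)

At (-3/2, -1): F = (9.0000, 6.5000).
Jacobian J = [[4·q, 4·p - 1], [q^2 + q - 5, 2·p·q + p - 2·q]].
At the point, J = [[-4.0000, -7.0000], [-5.0000, 3.5000]] (det J = -49.0000).
Solving J·Δ = −F gives Δ = (1.5714, 0.3878).
Then the next iterate is (p, q)₁ = (0.0714, -0.6122).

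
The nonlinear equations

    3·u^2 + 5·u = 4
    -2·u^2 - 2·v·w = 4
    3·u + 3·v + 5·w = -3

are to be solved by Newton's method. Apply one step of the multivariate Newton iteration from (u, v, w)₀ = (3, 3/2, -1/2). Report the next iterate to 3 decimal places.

(1.348, -0.197, -1.290)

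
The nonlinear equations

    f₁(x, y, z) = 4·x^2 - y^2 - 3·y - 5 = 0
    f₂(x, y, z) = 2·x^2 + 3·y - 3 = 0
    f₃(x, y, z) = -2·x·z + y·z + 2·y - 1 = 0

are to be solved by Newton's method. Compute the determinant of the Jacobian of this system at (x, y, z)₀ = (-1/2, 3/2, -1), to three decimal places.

J = [[8·x, -2·y - 3, 0], [4·x, 3, 0], [-2·z, z + 2, -2·x + y]].
At the point, J = [[-4.000, -6.000, 0.000], [-2.000, 3.000, 0.000], [2.000, 1.000, 2.500]].
det J = -60.000.

-60.000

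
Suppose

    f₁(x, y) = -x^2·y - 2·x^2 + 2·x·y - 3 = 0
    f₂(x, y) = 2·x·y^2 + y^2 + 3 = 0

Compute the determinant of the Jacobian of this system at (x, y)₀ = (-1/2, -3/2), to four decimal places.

5.6250

J = [[-2·x·y - 4·x + 2·y, -x^2 + 2·x], [2·y^2, 4·x·y + 2·y]].
At the point, J = [[-2.5000, -1.2500], [4.5000, 0.0000]].
det J = 5.6250.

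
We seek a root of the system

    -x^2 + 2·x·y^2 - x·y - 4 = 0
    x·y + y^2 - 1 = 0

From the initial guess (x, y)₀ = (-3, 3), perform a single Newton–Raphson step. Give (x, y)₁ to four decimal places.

At (-3, 3): F = (-58.0000, -1.0000).
Jacobian J = [[-2·x + 2·y^2 - y, 4·x·y - x], [y, x + 2·y]].
At the point, J = [[21.0000, -33.0000], [3.0000, 3.0000]] (det J = 162.0000).
Solving J·Δ = −F gives Δ = (1.2778, -0.9444).
Then the next iterate is (x, y)₁ = (-1.7222, 2.0556).

(-1.7222, 2.0556)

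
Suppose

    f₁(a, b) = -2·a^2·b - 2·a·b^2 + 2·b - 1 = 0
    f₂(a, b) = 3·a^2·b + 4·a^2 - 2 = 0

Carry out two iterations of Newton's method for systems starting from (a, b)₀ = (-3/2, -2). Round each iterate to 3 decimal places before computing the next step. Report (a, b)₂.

(-1.084, -0.872)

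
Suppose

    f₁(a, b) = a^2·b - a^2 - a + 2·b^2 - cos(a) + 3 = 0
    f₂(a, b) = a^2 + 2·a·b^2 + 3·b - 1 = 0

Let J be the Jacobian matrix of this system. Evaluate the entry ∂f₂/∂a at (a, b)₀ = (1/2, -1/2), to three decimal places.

∂f₂/∂a = 2·a + 2·b^2.
At (1/2, -1/2) this is 1.500.

1.500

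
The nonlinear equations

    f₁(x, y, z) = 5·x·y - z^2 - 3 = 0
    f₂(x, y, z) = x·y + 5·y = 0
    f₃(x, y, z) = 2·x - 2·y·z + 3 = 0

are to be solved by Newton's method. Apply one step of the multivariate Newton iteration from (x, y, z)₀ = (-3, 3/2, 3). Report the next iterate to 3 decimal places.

At (-3, 3/2, 3): F = (-34.500, 3.000, -12.000).
Jacobian J = [[5·y, 5·x, -2·z], [y, x + 5, 0], [2, -2·z, -2·y]].
At the point, J = [[7.500, -15.000, -6.000], [1.500, 2.000, 0.000], [2.000, -6.000, -3.000]] (det J = -34.500).
Solving J·Δ = −F gives Δ = (1.043, -2.283, 1.261).
Then the next iterate is (x, y, z)₁ = (-1.957, -0.783, 4.261).

(-1.957, -0.783, 4.261)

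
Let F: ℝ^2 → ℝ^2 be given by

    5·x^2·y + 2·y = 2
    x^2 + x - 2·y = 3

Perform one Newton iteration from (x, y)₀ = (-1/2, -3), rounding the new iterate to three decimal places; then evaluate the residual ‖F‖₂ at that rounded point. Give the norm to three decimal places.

5.257

At (-1/2, -3): F = (-11.750, 2.750).
Jacobian J = [[10·x·y, 5·x^2 + 2], [2·x + 1, -2]].
At the point, J = [[15.000, 3.250], [0.000, -2.000]] (det J = -30.000).
Solving J·Δ = −F gives Δ = (0.485, 1.375).
Then the next iterate is (x, y)₁ = (-0.015, -1.625).
Re-evaluating at (-0.015, -1.625): F = (-5.25183, 0.23522), so ‖F‖₂ = 5.257.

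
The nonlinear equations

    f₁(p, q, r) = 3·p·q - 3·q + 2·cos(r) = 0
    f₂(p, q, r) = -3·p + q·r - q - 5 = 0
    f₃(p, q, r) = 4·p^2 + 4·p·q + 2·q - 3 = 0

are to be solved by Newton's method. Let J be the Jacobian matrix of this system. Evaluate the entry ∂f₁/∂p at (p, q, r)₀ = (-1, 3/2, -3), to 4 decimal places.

4.5000

∂f₁/∂p = 3·q.
At (-1, 3/2, -3) this is 4.5000.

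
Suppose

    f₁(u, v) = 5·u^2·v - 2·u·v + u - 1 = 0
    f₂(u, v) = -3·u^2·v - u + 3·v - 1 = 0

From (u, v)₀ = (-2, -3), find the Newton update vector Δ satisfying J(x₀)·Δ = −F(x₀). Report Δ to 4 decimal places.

At (-2, -3): F = (-75.0000, 28.0000).
Jacobian J = [[10·u·v - 2·v + 1, 5·u^2 - 2·u], [-6·u·v - 1, -3·u^2 + 3]].
At the point, J = [[67.0000, 24.0000], [-37.0000, -9.0000]] (det J = 285.0000).
Solving J·Δ = −F gives Δ = (-0.0105, 3.1544).

(-0.0105, 3.1544)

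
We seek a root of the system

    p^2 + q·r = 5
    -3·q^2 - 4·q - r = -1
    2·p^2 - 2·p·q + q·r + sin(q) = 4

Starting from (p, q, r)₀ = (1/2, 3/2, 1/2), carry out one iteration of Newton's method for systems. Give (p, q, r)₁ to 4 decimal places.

At (1/2, 3/2, 1/2): F = (-4.0000, -12.2500, -3.252505).
Jacobian J = [[2·p, r, q], [0, -6·q - 4, -1], [4·p - 2·q, -2·p + r + cos(q), q]].
At the point, J = [[1.0000, 0.5000, 1.5000], [0.0000, -13.0000, -1.0000], [-1.0000, -0.429263, 1.5000]] (det J = -38.929263).
Solving J·Δ = −F gives Δ = (0.8989, -1.1303, 2.4442).
Then the next iterate is (p, q, r)₁ = (1.3989, 0.3697, 2.9442).

(1.3989, 0.3697, 2.9442)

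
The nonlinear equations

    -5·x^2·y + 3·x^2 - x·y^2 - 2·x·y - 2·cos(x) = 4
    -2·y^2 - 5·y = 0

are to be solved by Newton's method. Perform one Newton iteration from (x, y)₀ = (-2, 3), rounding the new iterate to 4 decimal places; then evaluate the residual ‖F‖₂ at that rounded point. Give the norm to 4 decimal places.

At (-2, 3): F = (-21.167706, -33.0000).
Jacobian J = [[-10·x·y + 6·x - y^2 - 2·y + 2·sin(x), -5·x^2 - 2·x·y - 2·x], [0, -4·y - 5]].
At the point, J = [[31.181405, -4.0000], [0.0000, -17.0000]] (det J = -530.083887).
Solving J·Δ = −F gives Δ = (0.4298, -1.9412).
Then the next iterate is (x, y)₁ = (-1.5702, 1.0588).
Re-evaluating at (-1.5702, 1.0588): F = (-4.571774, -7.536115), so ‖F‖₂ = 8.8144.

8.8144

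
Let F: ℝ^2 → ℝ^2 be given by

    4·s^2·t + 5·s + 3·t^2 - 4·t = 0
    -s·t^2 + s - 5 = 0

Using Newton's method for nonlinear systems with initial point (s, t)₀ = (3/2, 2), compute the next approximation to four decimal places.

(1.3740, 0.4797)

At (3/2, 2): F = (29.5000, -9.5000).
Jacobian J = [[8·s·t + 5, 4·s^2 + 6·t - 4], [-t^2 + 1, -2·s·t]].
At the point, J = [[29.0000, 17.0000], [-3.0000, -6.0000]] (det J = -123.0000).
Solving J·Δ = −F gives Δ = (-0.1260, -1.5203).
Then the next iterate is (s, t)₁ = (1.3740, 0.4797).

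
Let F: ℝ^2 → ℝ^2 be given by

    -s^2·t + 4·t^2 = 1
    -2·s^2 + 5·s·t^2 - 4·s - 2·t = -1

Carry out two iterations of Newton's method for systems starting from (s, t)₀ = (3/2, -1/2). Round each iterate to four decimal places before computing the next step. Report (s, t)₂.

(0.5186, -0.4762)

At (3/2, -1/2): F = (1.1250, -6.6250).
Jacobian J = [[-2·s·t, -s^2 + 8·t], [-4·s + 5·t^2 - 4, 10·s·t - 2]].
At the point, J = [[1.5000, -6.2500], [-8.7500, -9.5000]] (det J = -68.9375).
Solving J·Δ = −F gives Δ = (-0.7557, -0.0014).
Then the next iterate is (s, t)₁ = (0.7443, -0.5014).
Round to (0.7443, -0.5014) and repeat: F = (0.283375, -1.146773), J = [[0.746384, -4.565182], [-5.720190, -5.731920]].
Δ = (-0.2257, 0.0252), so (s, t)₂ = (0.5186, -0.4762).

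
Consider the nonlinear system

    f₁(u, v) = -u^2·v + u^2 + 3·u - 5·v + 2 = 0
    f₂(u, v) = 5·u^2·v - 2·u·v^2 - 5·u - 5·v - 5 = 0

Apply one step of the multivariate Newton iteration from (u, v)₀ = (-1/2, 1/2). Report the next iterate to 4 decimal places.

(-0.8376, -0.0179)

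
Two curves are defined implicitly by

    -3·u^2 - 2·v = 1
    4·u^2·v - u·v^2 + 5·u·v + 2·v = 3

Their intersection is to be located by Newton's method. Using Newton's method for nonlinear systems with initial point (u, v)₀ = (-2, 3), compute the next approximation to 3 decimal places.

(-0.064, 5.115)

At (-2, 3): F = (-19.000, 39.000).
Jacobian J = [[-6·u, -2], [8·u·v - v^2 + 5·v, 4·u^2 - 2·u·v + 5·u + 2]].
At the point, J = [[12.000, -2.000], [-42.000, 20.000]] (det J = 156.000).
Solving J·Δ = −F gives Δ = (1.936, 2.115).
Then the next iterate is (u, v)₁ = (-0.064, 5.115).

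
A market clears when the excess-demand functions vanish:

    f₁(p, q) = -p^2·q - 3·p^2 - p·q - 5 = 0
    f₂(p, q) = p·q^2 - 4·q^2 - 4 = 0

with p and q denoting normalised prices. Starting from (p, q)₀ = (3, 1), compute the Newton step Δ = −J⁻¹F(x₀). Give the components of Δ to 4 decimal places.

(-0.4516, -2.7258)

At (3, 1): F = (-44.0000, -5.0000).
Jacobian J = [[-2·p·q - 6·p - q, -p^2 - p], [q^2, 2·p·q - 8·q]].
At the point, J = [[-25.0000, -12.0000], [1.0000, -2.0000]] (det J = 62.0000).
Solving J·Δ = −F gives Δ = (-0.4516, -2.7258).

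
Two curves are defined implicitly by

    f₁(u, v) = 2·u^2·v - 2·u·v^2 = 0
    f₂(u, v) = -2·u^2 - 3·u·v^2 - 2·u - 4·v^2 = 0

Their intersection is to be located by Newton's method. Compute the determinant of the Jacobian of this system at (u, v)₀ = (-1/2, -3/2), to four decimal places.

J = [[4·u·v - 2·v^2, 2·u^2 - 4·u·v], [-4·u - 3·v^2 - 2, -6·u·v - 8·v]].
At the point, J = [[-1.5000, -2.5000], [-6.7500, 7.5000]].
det J = -28.1250.

-28.1250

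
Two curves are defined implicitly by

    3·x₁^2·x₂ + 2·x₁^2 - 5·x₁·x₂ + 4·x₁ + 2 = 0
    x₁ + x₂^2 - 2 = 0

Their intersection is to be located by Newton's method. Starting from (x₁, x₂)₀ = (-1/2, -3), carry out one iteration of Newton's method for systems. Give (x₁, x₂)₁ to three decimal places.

(-0.284, -1.881)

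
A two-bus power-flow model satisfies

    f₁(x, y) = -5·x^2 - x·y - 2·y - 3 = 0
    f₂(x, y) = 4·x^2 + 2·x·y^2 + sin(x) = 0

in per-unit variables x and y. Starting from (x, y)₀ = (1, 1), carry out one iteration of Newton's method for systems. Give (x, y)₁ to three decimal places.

At (1, 1): F = (-11.000, 6.84147).
Jacobian J = [[-10·x - y, -x - 2], [8·x + 2·y^2 + cos(x), 4·x·y]].
At the point, J = [[-11.000, -3.000], [10.54030, 4.000]] (det J = -12.37909).
Solving J·Δ = −F gives Δ = (-1.896, 3.287).
Then the next iterate is (x, y)₁ = (-0.896, 4.287).

(-0.896, 4.287)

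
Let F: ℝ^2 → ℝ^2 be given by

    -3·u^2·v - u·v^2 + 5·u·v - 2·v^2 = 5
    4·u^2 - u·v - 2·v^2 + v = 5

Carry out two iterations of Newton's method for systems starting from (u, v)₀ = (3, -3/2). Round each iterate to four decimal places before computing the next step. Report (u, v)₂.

At (3, -3/2): F = (1.7500, 29.5000).
Jacobian J = [[-6·u·v - v^2 + 5·v, -3·u^2 - 2·u·v + 5·u - 4·v], [8·u - v, -u - 4·v + 1]].
At the point, J = [[17.2500, 3.0000], [25.5000, 4.0000]] (det J = -7.5000).
Solving J·Δ = −F gives Δ = (-10.8667, 61.9000).
Then the next iterate is (u, v)₁ = (-7.8667, 60.4000).
Round to (-7.8667, 60.4000) and repeat: F = (7808.360509, -6518.231444), J = [[-495.267920, 483.708953], [-123.3336, -232.7333]].
Δ = (-7.6357, -23.9609), so (u, v)₂ = (-15.5024, 36.4391).

(-15.5024, 36.4391)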